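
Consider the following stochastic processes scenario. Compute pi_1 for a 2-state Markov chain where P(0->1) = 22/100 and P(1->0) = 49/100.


Stationary distribution: pi_0 = p10/(p01+p10), pi_1 = p01/(p01+p10)
p01 = 0.2200, p10 = 0.4900
pi_1 = 0.3099

0.3099


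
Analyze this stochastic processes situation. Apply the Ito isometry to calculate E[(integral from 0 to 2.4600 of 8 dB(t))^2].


By Ito isometry: E[(int f dB)^2] = int f^2 dt
= 8^2 * 2.4600
= 64 * 2.4600 = 157.4400

157.4400


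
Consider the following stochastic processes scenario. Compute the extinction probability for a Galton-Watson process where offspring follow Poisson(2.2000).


Since mu = 2.2000 > 1, extinction prob q < 1.
Solve s = exp(mu*(s-1)) iteratively.
q = 0.1563

0.1563


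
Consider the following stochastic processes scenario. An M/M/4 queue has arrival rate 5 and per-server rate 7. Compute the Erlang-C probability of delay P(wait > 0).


a = lambda/mu = 0.7143
rho = a/c = 0.1786
Erlang-C formula applied:
C(c,a) = 0.0065

0.0065


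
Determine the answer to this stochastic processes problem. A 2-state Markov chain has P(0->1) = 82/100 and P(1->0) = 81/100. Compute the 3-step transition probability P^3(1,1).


Computing P^3 by matrix multiplication.
P = [[0.1800, 0.8200], [0.8100, 0.1900]]
After raising P to the power 3:
P^3(1,1) = 0.3788

0.3788


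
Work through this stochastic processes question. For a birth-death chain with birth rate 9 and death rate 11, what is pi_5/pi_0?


For birth-death process, pi_n/pi_0 = (lambda/mu)^n
= (9/11)^5
= 0.3666

0.3666


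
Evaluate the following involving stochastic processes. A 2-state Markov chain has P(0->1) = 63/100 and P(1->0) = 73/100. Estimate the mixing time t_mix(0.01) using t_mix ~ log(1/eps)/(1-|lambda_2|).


lambda_2 = |1 - p01 - p10| = |1 - 0.6300 - 0.7300| = 0.3600
t_mix ~ log(1/eps)/(1 - |lambda_2|)
= log(100)/(1 - 0.3600) = 4.6052/0.6400
= 7.1956

7.1956


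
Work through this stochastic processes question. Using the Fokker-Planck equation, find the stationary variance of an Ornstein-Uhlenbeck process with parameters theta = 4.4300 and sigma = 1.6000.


Stationary variance = sigma^2 / (2*theta)
= 1.6000^2 / (2*4.4300)
= 2.5600 / 8.8600
= 0.2889

0.2889


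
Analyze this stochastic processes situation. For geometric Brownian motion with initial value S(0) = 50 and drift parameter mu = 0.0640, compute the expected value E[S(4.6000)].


E[S(t)] = S(0) * exp(mu * t)
= 50 * exp(0.0640 * 4.6000)
= 50 * 1.3423
= 67.1160

67.1160


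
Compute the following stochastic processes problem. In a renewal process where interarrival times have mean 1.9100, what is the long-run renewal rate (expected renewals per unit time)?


Long-run renewal rate = 1/E(X)
= 1/1.9100
= 0.5236

0.5236


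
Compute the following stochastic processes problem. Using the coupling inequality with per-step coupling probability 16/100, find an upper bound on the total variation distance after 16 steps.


TV distance bound <= (1-delta)^n
= (1 - 0.1600)^16
= 0.8400^16
= 0.0614

0.0614


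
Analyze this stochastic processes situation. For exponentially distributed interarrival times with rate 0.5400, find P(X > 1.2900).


P(X > t) = exp(-lambda * t)
= exp(-0.5400 * 1.2900)
= exp(-0.6966) = 0.4983

0.4983


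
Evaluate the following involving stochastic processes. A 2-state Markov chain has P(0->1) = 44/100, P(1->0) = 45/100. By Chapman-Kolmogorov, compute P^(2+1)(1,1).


P^3 = P^2 * P^1
Computing via matrix multiplication of the transition matrix.
Entry (1,1) of P^3 = 0.4951

0.4951


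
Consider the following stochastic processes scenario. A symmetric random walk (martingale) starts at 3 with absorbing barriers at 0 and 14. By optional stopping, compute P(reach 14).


By optional stopping theorem: E(M at tau) = M(0) = 3
P(hit 14)*14 + P(hit 0)*0 = 3
P(hit 14) = (3 - 0)/(14 - 0) = 3/14 = 0.2143

0.2143


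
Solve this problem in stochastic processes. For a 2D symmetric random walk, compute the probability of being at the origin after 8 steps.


P = C(8,4)^2 / 4^8
= 70^2 / 65536
= 4900 / 65536
= 0.0748

0.0748


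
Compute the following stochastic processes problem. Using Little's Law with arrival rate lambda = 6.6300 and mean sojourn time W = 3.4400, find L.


Little's Law: L = lambda * W
= 6.6300 * 3.4400
= 22.8072

22.8072


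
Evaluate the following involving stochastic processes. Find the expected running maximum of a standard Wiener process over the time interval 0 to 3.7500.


E(max B(s)) = sqrt(2t/pi)
= sqrt(2*3.7500/pi)
= sqrt(2.3873)
= 1.5451

1.5451


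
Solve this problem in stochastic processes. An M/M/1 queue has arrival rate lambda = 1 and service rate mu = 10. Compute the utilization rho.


rho = lambda/mu
= 1/10
= 0.1000

0.1000


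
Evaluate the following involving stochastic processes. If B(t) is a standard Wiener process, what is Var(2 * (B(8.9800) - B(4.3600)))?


Var(alpha*(B(t)-B(s))) = alpha^2 * (t-s)
= 2^2 * (8.9800 - 4.3600)
= 4 * 4.6200
= 18.4800

18.4800


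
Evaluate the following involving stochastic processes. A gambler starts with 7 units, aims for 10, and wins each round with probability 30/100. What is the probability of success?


Gambler's ruin formula:
r = q/p = 0.7000/0.3000 = 2.3333
P(win) = (1 - r^i)/(1 - r^N)
= (1 - 2.3333^7)/(1 - 2.3333^10)
= 0.0785

0.0785


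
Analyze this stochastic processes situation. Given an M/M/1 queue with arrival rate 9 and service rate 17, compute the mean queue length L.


rho = 9/17 = 0.5294
L = rho/(1-rho)
= 0.5294/0.4706
= 1.1250

1.1250


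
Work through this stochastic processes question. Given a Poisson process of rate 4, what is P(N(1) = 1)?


P(N(t)=k) = (lambda*t)^k * exp(-lambda*t) / k!
lambda*t = 4
= 4^1 * exp(-4) / 1!
= 4 * 0.0183 / 1
= 0.0733

0.0733


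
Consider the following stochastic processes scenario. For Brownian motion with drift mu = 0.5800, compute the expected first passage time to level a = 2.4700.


Expected first passage time = a/mu
= 2.4700/0.5800
= 4.2586

4.2586


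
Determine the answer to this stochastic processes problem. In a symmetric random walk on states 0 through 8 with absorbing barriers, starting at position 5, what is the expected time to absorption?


For symmetric RW on 0,...,N with absorbing barriers, E(i) = i*(N-i)
E(5) = 5 * 3 = 15

15


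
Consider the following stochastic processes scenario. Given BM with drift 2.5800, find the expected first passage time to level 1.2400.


Expected first passage time = a/mu
= 1.2400/2.5800
= 0.4806

0.4806


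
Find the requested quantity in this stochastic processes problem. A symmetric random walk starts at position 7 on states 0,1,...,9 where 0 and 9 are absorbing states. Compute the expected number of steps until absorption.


For symmetric RW on 0,...,N with absorbing barriers, E(i) = i*(N-i)
E(7) = 7 * 2 = 14

14


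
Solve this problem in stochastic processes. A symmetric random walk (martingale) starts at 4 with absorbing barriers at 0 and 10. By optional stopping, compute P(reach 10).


By optional stopping theorem: E(M at tau) = M(0) = 4
P(hit 10)*10 + P(hit 0)*0 = 4
P(hit 10) = (4 - 0)/(10 - 0) = 2/5 = 0.4000

0.4000


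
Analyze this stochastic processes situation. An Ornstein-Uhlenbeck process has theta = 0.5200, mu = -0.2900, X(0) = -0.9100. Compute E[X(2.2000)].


E[X(t)] = mu + (X(0) - mu)*exp(-theta*t)
= -0.2900 + (-0.9100 - -0.2900)*exp(-0.5200*2.2000)
= -0.2900 + -0.6200 * 0.3185
= -0.4875

-0.4875


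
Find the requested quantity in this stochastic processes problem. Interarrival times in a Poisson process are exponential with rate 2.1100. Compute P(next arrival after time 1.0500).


P(X > t) = exp(-lambda * t)
= exp(-2.1100 * 1.0500)
= exp(-2.2155) = 0.1091

0.1091


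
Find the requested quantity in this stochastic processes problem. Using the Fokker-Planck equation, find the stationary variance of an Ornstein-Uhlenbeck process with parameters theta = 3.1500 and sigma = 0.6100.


Stationary variance = sigma^2 / (2*theta)
= 0.6100^2 / (2*3.1500)
= 0.3721 / 6.3000
= 0.0591

0.0591


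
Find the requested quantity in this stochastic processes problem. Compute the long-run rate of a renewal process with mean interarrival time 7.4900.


Long-run renewal rate = 1/E(X)
= 1/7.4900
= 0.1335

0.1335


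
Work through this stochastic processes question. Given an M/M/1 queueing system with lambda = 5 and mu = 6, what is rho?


rho = lambda/mu
= 5/6
= 0.8333

0.8333


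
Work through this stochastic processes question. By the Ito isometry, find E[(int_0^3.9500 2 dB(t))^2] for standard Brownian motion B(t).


By Ito isometry: E[(int f dB)^2] = int f^2 dt
= 2^2 * 3.9500
= 4 * 3.9500 = 15.8000

15.8000


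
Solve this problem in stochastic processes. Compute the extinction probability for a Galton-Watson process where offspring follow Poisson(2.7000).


Since mu = 2.7000 > 1, extinction prob q < 1.
Solve s = exp(mu*(s-1)) iteratively.
q = 0.0844

0.0844


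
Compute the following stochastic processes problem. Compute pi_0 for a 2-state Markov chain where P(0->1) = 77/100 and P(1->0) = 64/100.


Stationary distribution: pi_0 = p10/(p01+p10), pi_1 = p01/(p01+p10)
p01 = 0.7700, p10 = 0.6400
pi_0 = 0.4539

0.4539


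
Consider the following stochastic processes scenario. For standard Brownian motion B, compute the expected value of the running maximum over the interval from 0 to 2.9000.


E(max B(s)) = sqrt(2t/pi)
= sqrt(2*2.9000/pi)
= sqrt(1.8462)
= 1.3587

1.3587


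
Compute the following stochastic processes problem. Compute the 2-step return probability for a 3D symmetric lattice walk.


P(return in 2 steps) = P(reverse first step) = 1/(2d)
= 1/6
= 0.1667

0.1667


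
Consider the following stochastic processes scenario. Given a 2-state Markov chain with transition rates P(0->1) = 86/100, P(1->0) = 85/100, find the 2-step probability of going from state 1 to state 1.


Computing P^2 by matrix multiplication.
P = [[0.1400, 0.8600], [0.8500, 0.1500]]
After raising P to the power 2:
P^2(1,1) = 0.7535

0.7535


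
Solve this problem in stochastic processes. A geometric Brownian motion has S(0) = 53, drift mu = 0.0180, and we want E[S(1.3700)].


E[S(t)] = S(0) * exp(mu * t)
= 53 * exp(0.0180 * 1.3700)
= 53 * 1.0250
= 54.3232

54.3232


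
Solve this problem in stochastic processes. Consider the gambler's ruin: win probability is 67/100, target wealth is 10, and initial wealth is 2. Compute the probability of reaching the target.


Gambler's ruin formula:
r = q/p = 0.3300/0.6700 = 0.4925
P(win) = (1 - r^i)/(1 - r^N)
= (1 - 0.4925^2)/(1 - 0.4925^10)
= 0.7580

0.7580


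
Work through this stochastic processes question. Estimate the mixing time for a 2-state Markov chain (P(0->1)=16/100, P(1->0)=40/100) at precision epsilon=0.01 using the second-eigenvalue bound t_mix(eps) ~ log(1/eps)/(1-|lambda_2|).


lambda_2 = |1 - p01 - p10| = |1 - 0.1600 - 0.4000| = 0.4400
t_mix ~ log(1/eps)/(1 - |lambda_2|)
= log(100)/(1 - 0.4400) = 4.6052/0.5600
= 8.2235

8.2235


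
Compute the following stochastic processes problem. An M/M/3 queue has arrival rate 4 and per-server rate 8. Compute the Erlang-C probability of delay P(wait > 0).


a = lambda/mu = 0.5000
rho = a/c = 0.1667
Erlang-C formula applied:
C(c,a) = 0.0152

0.0152


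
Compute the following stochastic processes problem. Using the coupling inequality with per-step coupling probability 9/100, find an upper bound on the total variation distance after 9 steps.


TV distance bound <= (1-delta)^n
= (1 - 0.0900)^9
= 0.9100^9
= 0.4279

0.4279


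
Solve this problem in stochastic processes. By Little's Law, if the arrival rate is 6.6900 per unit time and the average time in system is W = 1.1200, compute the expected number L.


Little's Law: L = lambda * W
= 6.6900 * 1.1200
= 7.4928

7.4928


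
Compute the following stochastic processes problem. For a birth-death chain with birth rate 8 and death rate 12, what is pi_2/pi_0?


For birth-death process, pi_n/pi_0 = (lambda/mu)^n
= (8/12)^2
= 0.4444

0.4444


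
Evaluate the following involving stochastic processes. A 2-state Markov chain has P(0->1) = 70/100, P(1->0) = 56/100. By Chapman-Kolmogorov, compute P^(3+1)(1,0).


P^4 = P^3 * P^1
Computing via matrix multiplication of the transition matrix.
Entry (1,0) of P^4 = 0.4424

0.4424


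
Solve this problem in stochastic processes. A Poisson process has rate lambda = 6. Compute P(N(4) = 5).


P(N(t)=k) = (lambda*t)^k * exp(-lambda*t) / k!
lambda*t = 24
= 24^5 * exp(-24) / 5!
= 7962624 * 3.7751e-11 / 120
= 2.5050e-06

2.5050e-06


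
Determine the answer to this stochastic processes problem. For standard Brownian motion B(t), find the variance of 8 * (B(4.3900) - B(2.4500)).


Var(alpha*(B(t)-B(s))) = alpha^2 * (t-s)
= 8^2 * (4.3900 - 2.4500)
= 64 * 1.9400
= 124.1600

124.1600


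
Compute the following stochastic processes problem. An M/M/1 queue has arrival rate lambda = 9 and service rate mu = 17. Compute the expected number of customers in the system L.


rho = 9/17 = 0.5294
L = rho/(1-rho)
= 0.5294/0.4706
= 1.1250

1.1250


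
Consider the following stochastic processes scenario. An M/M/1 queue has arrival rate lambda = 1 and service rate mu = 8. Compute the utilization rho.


rho = lambda/mu
= 1/8
= 0.1250

0.1250


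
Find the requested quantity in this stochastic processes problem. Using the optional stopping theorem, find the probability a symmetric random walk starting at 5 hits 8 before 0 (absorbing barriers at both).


By optional stopping theorem: E(M at tau) = M(0) = 5
P(hit 8)*8 + P(hit 0)*0 = 5
P(hit 8) = (5 - 0)/(8 - 0) = 5/8 = 0.6250

0.6250


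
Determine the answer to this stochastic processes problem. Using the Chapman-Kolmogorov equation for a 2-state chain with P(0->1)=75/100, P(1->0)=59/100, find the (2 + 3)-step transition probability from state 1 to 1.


P^5 = P^2 * P^3
Computing via matrix multiplication of the transition matrix.
Entry (1,1) of P^5 = 0.5577

0.5577


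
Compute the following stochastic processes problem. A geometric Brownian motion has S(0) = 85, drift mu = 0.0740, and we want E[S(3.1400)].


E[S(t)] = S(0) * exp(mu * t)
= 85 * exp(0.0740 * 3.1400)
= 85 * 1.2616
= 107.2338

107.2338


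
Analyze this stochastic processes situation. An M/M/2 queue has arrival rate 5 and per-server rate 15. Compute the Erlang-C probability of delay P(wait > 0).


a = lambda/mu = 0.3333
rho = a/c = 0.1667
Erlang-C formula applied:
C(c,a) = 0.0476

0.0476


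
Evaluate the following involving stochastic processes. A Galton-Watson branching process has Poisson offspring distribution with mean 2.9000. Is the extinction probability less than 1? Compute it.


Since mu = 2.9000 > 1, extinction prob q < 1.
Solve s = exp(mu*(s-1)) iteratively.
q = 0.0668

0.0668


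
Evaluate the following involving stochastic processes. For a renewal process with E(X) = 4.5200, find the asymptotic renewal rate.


Long-run renewal rate = 1/E(X)
= 1/4.5200
= 0.2212

0.2212


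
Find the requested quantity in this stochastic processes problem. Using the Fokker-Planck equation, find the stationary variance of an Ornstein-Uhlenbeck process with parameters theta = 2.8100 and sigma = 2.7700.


Stationary variance = sigma^2 / (2*theta)
= 2.7700^2 / (2*2.8100)
= 7.6729 / 5.6200
= 1.3653

1.3653


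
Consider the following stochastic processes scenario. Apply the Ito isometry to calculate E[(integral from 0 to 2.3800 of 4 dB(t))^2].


By Ito isometry: E[(int f dB)^2] = int f^2 dt
= 4^2 * 2.3800
= 16 * 2.3800 = 38.0800

38.0800


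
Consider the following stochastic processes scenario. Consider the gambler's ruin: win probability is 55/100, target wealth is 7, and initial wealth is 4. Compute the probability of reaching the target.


Gambler's ruin formula:
r = q/p = 0.4500/0.5500 = 0.8182
P(win) = (1 - r^i)/(1 - r^N)
= (1 - 0.8182^4)/(1 - 0.8182^7)
= 0.7314

0.7314


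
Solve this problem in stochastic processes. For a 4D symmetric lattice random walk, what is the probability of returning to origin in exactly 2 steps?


P(return in 2 steps) = P(reverse first step) = 1/(2d)
= 1/8
= 0.1250

0.1250


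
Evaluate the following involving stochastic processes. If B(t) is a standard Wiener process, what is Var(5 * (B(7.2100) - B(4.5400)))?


Var(alpha*(B(t)-B(s))) = alpha^2 * (t-s)
= 5^2 * (7.2100 - 4.5400)
= 25 * 2.6700
= 66.7500

66.7500


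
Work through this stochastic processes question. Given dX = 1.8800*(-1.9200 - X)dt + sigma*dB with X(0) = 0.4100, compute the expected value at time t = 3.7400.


E[X(t)] = mu + (X(0) - mu)*exp(-theta*t)
= -1.9200 + (0.4100 - -1.9200)*exp(-1.8800*3.7400)
= -1.9200 + 2.3300 * 8.8387e-04
= -1.9179

-1.9179


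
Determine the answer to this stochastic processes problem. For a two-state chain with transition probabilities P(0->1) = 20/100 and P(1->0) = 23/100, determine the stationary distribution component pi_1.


Stationary distribution: pi_0 = p10/(p01+p10), pi_1 = p01/(p01+p10)
p01 = 0.2000, p10 = 0.2300
pi_1 = 0.4651

0.4651


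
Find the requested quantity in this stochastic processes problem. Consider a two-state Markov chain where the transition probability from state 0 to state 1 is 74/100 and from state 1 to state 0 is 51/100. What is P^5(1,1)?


Computing P^5 by matrix multiplication.
P = [[0.2600, 0.7400], [0.5100, 0.4900]]
After raising P to the power 5:
P^5(1,1) = 0.5916

0.5916


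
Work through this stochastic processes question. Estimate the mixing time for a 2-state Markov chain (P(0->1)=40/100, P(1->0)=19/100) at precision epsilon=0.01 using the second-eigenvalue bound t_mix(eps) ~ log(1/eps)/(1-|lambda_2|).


lambda_2 = |1 - p01 - p10| = |1 - 0.4000 - 0.1900| = 0.4100
t_mix ~ log(1/eps)/(1 - |lambda_2|)
= log(100)/(1 - 0.4100) = 4.6052/0.5900
= 7.8054

7.8054


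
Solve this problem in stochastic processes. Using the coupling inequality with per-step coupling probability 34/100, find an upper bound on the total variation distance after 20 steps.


TV distance bound <= (1-delta)^n
= (1 - 0.3400)^20
= 0.6600^20
= 2.4597e-04

2.4597e-04


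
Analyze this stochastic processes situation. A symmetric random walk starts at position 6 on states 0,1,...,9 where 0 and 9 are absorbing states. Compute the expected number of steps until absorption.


For symmetric RW on 0,...,N with absorbing barriers, E(i) = i*(N-i)
E(6) = 6 * 3 = 18

18


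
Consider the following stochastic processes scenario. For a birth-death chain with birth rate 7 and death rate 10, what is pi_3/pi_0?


For birth-death process, pi_n/pi_0 = (lambda/mu)^n
= (7/10)^3
= 0.3430

0.3430


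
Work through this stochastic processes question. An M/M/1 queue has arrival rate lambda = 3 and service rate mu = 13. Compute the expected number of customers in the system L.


rho = 3/13 = 0.2308
L = rho/(1-rho)
= 0.2308/0.7692
= 0.3000

0.3000


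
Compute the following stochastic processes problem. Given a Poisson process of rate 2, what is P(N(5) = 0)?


P(N(t)=k) = (lambda*t)^k * exp(-lambda*t) / k!
lambda*t = 10
= 10^0 * exp(-10) / 0!
= 1 * 4.5400e-05 / 1
= 4.5400e-05

4.5400e-05


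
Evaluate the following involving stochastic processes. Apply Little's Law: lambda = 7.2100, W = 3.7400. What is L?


Little's Law: L = lambda * W
= 7.2100 * 3.7400
= 26.9654

26.9654


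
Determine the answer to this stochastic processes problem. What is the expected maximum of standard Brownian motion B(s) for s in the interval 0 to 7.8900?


E(max B(s)) = sqrt(2t/pi)
= sqrt(2*7.8900/pi)
= sqrt(5.0229)
= 2.2412

2.2412


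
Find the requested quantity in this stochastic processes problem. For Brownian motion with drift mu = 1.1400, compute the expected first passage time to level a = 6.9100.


Expected first passage time = a/mu
= 6.9100/1.1400
= 6.0614

6.0614


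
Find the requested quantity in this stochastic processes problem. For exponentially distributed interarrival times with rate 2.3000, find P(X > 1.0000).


P(X > t) = exp(-lambda * t)
= exp(-2.3000 * 1.0000)
= exp(-2.3000) = 0.1003

0.1003


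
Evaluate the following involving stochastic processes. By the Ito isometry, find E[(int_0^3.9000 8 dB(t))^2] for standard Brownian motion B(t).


By Ito isometry: E[(int f dB)^2] = int f^2 dt
= 8^2 * 3.9000
= 64 * 3.9000 = 249.6000

249.6000


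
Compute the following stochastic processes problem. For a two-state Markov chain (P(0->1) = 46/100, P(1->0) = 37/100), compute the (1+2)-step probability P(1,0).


P^3 = P^1 * P^2
Computing via matrix multiplication of the transition matrix.
Entry (1,0) of P^3 = 0.4436

0.4436


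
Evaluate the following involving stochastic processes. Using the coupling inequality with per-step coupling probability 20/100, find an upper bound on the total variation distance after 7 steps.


TV distance bound <= (1-delta)^n
= (1 - 0.2000)^7
= 0.8000^7
= 0.2097

0.2097


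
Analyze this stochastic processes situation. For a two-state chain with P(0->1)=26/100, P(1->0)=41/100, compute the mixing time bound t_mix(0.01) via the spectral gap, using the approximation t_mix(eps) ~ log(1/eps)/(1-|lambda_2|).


lambda_2 = |1 - p01 - p10| = |1 - 0.2600 - 0.4100| = 0.3300
t_mix ~ log(1/eps)/(1 - |lambda_2|)
= log(100)/(1 - 0.3300) = 4.6052/0.6700
= 6.8734

6.8734


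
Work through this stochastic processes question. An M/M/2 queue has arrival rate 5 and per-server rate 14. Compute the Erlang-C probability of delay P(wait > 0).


a = lambda/mu = 0.3571
rho = a/c = 0.1786
Erlang-C formula applied:
C(c,a) = 0.0541

0.0541


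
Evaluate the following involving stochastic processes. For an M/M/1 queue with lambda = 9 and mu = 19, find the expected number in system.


rho = 9/19 = 0.4737
L = rho/(1-rho)
= 0.4737/0.5263
= 0.9000

0.9000


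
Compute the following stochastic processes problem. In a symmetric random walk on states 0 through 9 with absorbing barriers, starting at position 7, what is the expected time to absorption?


For symmetric RW on 0,...,N with absorbing barriers, E(i) = i*(N-i)
E(7) = 7 * 2 = 14

14


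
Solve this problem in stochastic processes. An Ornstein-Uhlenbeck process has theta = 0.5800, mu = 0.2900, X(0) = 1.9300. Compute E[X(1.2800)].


E[X(t)] = mu + (X(0) - mu)*exp(-theta*t)
= 0.2900 + (1.9300 - 0.2900)*exp(-0.5800*1.2800)
= 0.2900 + 1.6400 * 0.4760
= 1.0706

1.0706


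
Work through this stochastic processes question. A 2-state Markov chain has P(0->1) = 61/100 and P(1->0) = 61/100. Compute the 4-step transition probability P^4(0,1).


Computing P^4 by matrix multiplication.
P = [[0.3900, 0.6100], [0.6100, 0.3900]]
After raising P to the power 4:
P^4(0,1) = 0.4988

0.4988


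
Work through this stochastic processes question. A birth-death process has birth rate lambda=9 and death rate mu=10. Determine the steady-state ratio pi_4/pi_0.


For birth-death process, pi_n/pi_0 = (lambda/mu)^n
= (9/10)^4
= 0.6561

0.6561


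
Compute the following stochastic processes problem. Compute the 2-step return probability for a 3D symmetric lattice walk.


P(return in 2 steps) = P(reverse first step) = 1/(2d)
= 1/6
= 0.1667

0.1667


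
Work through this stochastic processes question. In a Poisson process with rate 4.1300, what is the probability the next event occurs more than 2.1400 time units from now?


P(X > t) = exp(-lambda * t)
= exp(-4.1300 * 2.1400)
= exp(-8.8382) = 1.4508e-04

1.4508e-04


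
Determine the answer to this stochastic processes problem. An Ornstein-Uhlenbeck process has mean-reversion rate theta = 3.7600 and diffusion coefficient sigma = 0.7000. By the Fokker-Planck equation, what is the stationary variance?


Stationary variance = sigma^2 / (2*theta)
= 0.7000^2 / (2*3.7600)
= 0.4900 / 7.5200
= 0.0652

0.0652


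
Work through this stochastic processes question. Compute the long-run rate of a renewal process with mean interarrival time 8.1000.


Long-run renewal rate = 1/E(X)
= 1/8.1000
= 0.1235

0.1235


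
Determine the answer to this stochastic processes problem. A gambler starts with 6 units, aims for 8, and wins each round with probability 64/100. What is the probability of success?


Gambler's ruin formula:
r = q/p = 0.3600/0.6400 = 0.5625
P(win) = (1 - r^i)/(1 - r^N)
= (1 - 0.5625^6)/(1 - 0.5625^8)
= 0.9781

0.9781


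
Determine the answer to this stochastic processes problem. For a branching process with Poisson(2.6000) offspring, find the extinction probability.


Since mu = 2.6000 > 1, extinction prob q < 1.
Solve s = exp(mu*(s-1)) iteratively.
q = 0.0951

0.0951


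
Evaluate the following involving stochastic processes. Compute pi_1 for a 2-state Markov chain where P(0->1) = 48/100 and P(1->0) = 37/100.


Stationary distribution: pi_0 = p10/(p01+p10), pi_1 = p01/(p01+p10)
p01 = 0.4800, p10 = 0.3700
pi_1 = 0.5647

0.5647


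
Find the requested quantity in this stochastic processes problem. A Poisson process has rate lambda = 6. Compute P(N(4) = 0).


P(N(t)=k) = (lambda*t)^k * exp(-lambda*t) / k!
lambda*t = 24
= 24^0 * exp(-24) / 0!
= 1 * 3.7751e-11 / 1
= 3.7751e-11

3.7751e-11


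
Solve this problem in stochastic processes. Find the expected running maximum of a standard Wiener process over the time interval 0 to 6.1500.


E(max B(s)) = sqrt(2t/pi)
= sqrt(2*6.1500/pi)
= sqrt(3.9152)
= 1.9787

1.9787


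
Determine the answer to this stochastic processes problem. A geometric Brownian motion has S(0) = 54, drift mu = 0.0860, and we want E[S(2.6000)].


E[S(t)] = S(0) * exp(mu * t)
= 54 * exp(0.0860 * 2.6000)
= 54 * 1.2506
= 67.5308

67.5308


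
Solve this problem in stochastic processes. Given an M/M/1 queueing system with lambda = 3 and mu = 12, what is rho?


rho = lambda/mu
= 3/12
= 0.2500

0.2500


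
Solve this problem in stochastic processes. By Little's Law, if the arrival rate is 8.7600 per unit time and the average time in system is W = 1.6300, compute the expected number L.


Little's Law: L = lambda * W
= 8.7600 * 1.6300
= 14.2788

14.2788


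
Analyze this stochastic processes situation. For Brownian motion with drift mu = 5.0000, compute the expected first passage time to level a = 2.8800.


Expected first passage time = a/mu
= 2.8800/5.0000
= 0.5760

0.5760


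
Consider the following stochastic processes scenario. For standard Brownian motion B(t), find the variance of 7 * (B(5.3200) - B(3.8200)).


Var(alpha*(B(t)-B(s))) = alpha^2 * (t-s)
= 7^2 * (5.3200 - 3.8200)
= 49 * 1.5000
= 73.5000

73.5000


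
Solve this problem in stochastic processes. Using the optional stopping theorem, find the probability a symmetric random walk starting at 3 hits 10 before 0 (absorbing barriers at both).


By optional stopping theorem: E(M at tau) = M(0) = 3
P(hit 10)*10 + P(hit 0)*0 = 3
P(hit 10) = (3 - 0)/(10 - 0) = 3/10 = 0.3000

0.3000


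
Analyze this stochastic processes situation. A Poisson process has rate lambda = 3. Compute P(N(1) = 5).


P(N(t)=k) = (lambda*t)^k * exp(-lambda*t) / k!
lambda*t = 3
= 3^5 * exp(-3) / 5!
= 243 * 0.0498 / 120
= 0.1008

0.1008


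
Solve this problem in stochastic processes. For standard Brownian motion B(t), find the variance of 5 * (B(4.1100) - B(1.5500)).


Var(alpha*(B(t)-B(s))) = alpha^2 * (t-s)
= 5^2 * (4.1100 - 1.5500)
= 25 * 2.5600
= 64.0000

64.0000


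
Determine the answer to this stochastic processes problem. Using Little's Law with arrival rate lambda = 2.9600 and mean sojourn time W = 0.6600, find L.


Little's Law: L = lambda * W
= 2.9600 * 0.6600
= 1.9536

1.9536


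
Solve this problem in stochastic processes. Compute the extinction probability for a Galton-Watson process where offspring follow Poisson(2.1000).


Since mu = 2.1000 > 1, extinction prob q < 1.
Solve s = exp(mu*(s-1)) iteratively.
q = 0.1779

0.1779


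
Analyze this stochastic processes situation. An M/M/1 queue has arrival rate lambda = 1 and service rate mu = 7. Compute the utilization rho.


rho = lambda/mu
= 1/7
= 0.1429

0.1429


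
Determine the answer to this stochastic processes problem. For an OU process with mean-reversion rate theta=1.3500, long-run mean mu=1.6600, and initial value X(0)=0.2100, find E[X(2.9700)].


E[X(t)] = mu + (X(0) - mu)*exp(-theta*t)
= 1.6600 + (0.2100 - 1.6600)*exp(-1.3500*2.9700)
= 1.6600 + -1.4500 * 0.0181
= 1.6337

1.6337


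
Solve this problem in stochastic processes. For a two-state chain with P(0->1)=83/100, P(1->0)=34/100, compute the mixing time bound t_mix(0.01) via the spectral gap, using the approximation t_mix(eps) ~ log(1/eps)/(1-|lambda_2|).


lambda_2 = |1 - p01 - p10| = |1 - 0.8300 - 0.3400| = 0.1700
t_mix ~ log(1/eps)/(1 - |lambda_2|)
= log(100)/(1 - 0.1700) = 4.6052/0.8300
= 5.5484

5.5484


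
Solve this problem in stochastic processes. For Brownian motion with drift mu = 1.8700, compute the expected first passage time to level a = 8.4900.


Expected first passage time = a/mu
= 8.4900/1.8700
= 4.5401

4.5401


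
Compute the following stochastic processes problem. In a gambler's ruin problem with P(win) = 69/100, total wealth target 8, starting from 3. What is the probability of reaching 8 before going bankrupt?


Gambler's ruin formula:
r = q/p = 0.3100/0.6900 = 0.4493
P(win) = (1 - r^i)/(1 - r^N)
= (1 - 0.4493^3)/(1 - 0.4493^8)
= 0.9108

0.9108


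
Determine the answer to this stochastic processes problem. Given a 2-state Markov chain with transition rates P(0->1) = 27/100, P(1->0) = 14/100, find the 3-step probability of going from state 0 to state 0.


Computing P^3 by matrix multiplication.
P = [[0.7300, 0.2700], [0.1400, 0.8600]]
After raising P to the power 3:
P^3(0,0) = 0.4767

0.4767


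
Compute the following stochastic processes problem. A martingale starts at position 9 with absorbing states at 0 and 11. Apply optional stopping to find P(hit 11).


By optional stopping theorem: E(M at tau) = M(0) = 9
P(hit 11)*11 + P(hit 0)*0 = 9
P(hit 11) = (9 - 0)/(11 - 0) = 9/11 = 0.8182

0.8182


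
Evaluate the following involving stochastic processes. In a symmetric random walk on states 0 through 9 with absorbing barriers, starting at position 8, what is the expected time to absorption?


For symmetric RW on 0,...,N with absorbing barriers, E(i) = i*(N-i)
E(8) = 8 * 1 = 8

8


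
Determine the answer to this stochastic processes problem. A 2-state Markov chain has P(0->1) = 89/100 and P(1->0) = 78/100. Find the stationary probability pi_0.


Stationary distribution: pi_0 = p10/(p01+p10), pi_1 = p01/(p01+p10)
p01 = 0.8900, p10 = 0.7800
pi_0 = 0.4671

0.4671


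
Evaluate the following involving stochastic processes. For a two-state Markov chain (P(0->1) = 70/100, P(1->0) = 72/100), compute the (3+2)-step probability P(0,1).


P^5 = P^3 * P^2
Computing via matrix multiplication of the transition matrix.
Entry (0,1) of P^5 = 0.4994

0.4994


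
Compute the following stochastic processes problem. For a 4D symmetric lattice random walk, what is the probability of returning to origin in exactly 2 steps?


P(return in 2 steps) = P(reverse first step) = 1/(2d)
= 1/8
= 0.1250

0.1250


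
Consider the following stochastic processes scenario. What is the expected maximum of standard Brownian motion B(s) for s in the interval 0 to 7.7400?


E(max B(s)) = sqrt(2t/pi)
= sqrt(2*7.7400/pi)
= sqrt(4.9274)
= 2.2198

2.2198


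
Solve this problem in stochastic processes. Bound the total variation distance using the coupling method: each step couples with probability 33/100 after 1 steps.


TV distance bound <= (1-delta)^n
= (1 - 0.3300)^1
= 0.6700^1
= 0.6700

0.6700


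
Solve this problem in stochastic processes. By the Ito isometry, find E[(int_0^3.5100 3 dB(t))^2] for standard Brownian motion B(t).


By Ito isometry: E[(int f dB)^2] = int f^2 dt
= 3^2 * 3.5100
= 9 * 3.5100 = 31.5900

31.5900


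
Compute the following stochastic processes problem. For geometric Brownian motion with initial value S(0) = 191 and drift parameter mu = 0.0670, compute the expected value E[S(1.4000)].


E[S(t)] = S(0) * exp(mu * t)
= 191 * exp(0.0670 * 1.4000)
= 191 * 1.0983
= 209.7830

209.7830


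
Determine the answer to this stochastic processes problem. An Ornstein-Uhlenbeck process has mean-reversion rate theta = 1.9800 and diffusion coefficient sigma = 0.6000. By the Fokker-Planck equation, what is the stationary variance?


Stationary variance = sigma^2 / (2*theta)
= 0.6000^2 / (2*1.9800)
= 0.3600 / 3.9600
= 0.0909

0.0909


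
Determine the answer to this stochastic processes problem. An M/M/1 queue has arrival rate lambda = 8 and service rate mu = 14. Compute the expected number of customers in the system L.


rho = 8/14 = 0.5714
L = rho/(1-rho)
= 0.5714/0.4286
= 1.3333

1.3333


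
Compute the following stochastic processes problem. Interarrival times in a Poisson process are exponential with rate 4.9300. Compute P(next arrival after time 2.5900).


P(X > t) = exp(-lambda * t)
= exp(-4.9300 * 2.5900)
= exp(-12.7687) = 2.8486e-06

2.8486e-06


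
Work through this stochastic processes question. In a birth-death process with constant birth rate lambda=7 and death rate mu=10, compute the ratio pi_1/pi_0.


For birth-death process, pi_n/pi_0 = (lambda/mu)^n
= (7/10)^1
= 0.7000

0.7000


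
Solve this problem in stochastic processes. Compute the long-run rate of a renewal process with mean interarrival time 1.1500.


Long-run renewal rate = 1/E(X)
= 1/1.1500
= 0.8696

0.8696


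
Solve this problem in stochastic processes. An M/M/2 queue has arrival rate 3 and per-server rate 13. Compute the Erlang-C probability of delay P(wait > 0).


a = lambda/mu = 0.2308
rho = a/c = 0.1154
Erlang-C formula applied:
C(c,a) = 0.0239

0.0239


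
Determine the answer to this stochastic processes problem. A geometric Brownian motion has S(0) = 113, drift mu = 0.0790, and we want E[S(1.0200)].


E[S(t)] = S(0) * exp(mu * t)
= 113 * exp(0.0790 * 1.0200)
= 113 * 1.0839
= 122.4825

122.4825


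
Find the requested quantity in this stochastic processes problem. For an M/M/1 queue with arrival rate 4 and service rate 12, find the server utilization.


rho = lambda/mu
= 4/12
= 0.3333

0.3333


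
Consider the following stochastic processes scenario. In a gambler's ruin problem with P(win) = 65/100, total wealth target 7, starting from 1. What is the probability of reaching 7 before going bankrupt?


Gambler's ruin formula:
r = q/p = 0.3500/0.6500 = 0.5385
P(win) = (1 - r^i)/(1 - r^N)
= (1 - 0.5385^1)/(1 - 0.5385^7)
= 0.4677

0.4677


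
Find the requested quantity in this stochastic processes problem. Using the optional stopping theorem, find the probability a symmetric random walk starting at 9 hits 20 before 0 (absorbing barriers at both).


By optional stopping theorem: E(M at tau) = M(0) = 9
P(hit 20)*20 + P(hit 0)*0 = 9
P(hit 20) = (9 - 0)/(20 - 0) = 9/20 = 0.4500

0.4500


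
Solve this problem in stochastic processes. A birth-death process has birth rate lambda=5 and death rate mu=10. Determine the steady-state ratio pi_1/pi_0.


For birth-death process, pi_n/pi_0 = (lambda/mu)^n
= (5/10)^1
= 0.5000

0.5000


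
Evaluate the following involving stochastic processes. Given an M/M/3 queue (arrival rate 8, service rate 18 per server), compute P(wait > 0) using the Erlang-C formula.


a = lambda/mu = 0.4444
rho = a/c = 0.1481
Erlang-C formula applied:
C(c,a) = 0.0110

0.0110


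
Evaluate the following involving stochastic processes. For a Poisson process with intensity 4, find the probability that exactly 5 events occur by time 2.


P(N(t)=k) = (lambda*t)^k * exp(-lambda*t) / k!
lambda*t = 8
= 8^5 * exp(-8) / 5!
= 32768 * 3.3546e-04 / 120
= 0.0916

0.0916


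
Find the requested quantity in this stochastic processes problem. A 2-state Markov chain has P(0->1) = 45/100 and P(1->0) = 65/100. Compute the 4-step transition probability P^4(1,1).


Computing P^4 by matrix multiplication.
P = [[0.5500, 0.4500], [0.6500, 0.3500]]
After raising P to the power 4:
P^4(1,1) = 0.4092

0.4092


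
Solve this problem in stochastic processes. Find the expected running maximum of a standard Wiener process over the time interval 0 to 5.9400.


E(max B(s)) = sqrt(2t/pi)
= sqrt(2*5.9400/pi)
= sqrt(3.7815)
= 1.9446

1.9446


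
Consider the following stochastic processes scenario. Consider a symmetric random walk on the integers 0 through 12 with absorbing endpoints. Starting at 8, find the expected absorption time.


For symmetric RW on 0,...,N with absorbing barriers, E(i) = i*(N-i)
E(8) = 8 * 4 = 32

32


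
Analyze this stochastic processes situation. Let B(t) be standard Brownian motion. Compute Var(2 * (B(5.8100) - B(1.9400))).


Var(alpha*(B(t)-B(s))) = alpha^2 * (t-s)
= 2^2 * (5.8100 - 1.9400)
= 4 * 3.8700
= 15.4800

15.4800


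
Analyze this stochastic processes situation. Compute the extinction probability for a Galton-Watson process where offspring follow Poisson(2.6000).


Since mu = 2.6000 > 1, extinction prob q < 1.
Solve s = exp(mu*(s-1)) iteratively.
q = 0.0951

0.0951


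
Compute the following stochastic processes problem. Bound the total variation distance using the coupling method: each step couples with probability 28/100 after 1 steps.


TV distance bound <= (1-delta)^n
= (1 - 0.2800)^1
= 0.7200^1
= 0.7200

0.7200


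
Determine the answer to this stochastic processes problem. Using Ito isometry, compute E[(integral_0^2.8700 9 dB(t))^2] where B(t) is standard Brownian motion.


By Ito isometry: E[(int f dB)^2] = int f^2 dt
= 9^2 * 2.8700
= 81 * 2.8700 = 232.4700

232.4700


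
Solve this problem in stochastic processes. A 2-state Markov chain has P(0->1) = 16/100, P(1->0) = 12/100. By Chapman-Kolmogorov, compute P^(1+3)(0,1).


P^4 = P^1 * P^3
Computing via matrix multiplication of the transition matrix.
Entry (0,1) of P^4 = 0.4179

0.4179


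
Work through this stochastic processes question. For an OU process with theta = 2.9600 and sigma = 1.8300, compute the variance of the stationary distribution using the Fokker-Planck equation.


Stationary variance = sigma^2 / (2*theta)
= 1.8300^2 / (2*2.9600)
= 3.3489 / 5.9200
= 0.5657

0.5657


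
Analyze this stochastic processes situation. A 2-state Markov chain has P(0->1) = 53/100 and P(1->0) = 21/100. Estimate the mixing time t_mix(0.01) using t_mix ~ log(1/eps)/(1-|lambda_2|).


lambda_2 = |1 - p01 - p10| = |1 - 0.5300 - 0.2100| = 0.2600
t_mix ~ log(1/eps)/(1 - |lambda_2|)
= log(100)/(1 - 0.2600) = 4.6052/0.7400
= 6.2232

6.2232


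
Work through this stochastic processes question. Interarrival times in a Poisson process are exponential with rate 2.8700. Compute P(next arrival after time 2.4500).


P(X > t) = exp(-lambda * t)
= exp(-2.8700 * 2.4500)
= exp(-7.0315) = 8.8361e-04

8.8361e-04


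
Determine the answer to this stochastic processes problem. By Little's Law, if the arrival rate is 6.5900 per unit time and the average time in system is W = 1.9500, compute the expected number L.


Little's Law: L = lambda * W
= 6.5900 * 1.9500
= 12.8505

12.8505


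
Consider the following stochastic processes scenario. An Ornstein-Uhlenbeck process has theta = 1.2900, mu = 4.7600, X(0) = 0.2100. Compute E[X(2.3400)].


E[X(t)] = mu + (X(0) - mu)*exp(-theta*t)
= 4.7600 + (0.2100 - 4.7600)*exp(-1.2900*2.3400)
= 4.7600 + -4.5500 * 0.0489
= 4.5376

4.5376


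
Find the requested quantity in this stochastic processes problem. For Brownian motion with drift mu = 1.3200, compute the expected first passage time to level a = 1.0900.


Expected first passage time = a/mu
= 1.0900/1.3200
= 0.8258

0.8258


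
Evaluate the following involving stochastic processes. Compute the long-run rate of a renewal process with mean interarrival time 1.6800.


Long-run renewal rate = 1/E(X)
= 1/1.6800
= 0.5952

0.5952
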